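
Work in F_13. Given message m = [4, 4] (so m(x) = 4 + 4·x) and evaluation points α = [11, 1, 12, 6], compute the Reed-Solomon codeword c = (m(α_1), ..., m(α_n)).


c = [9, 8, 0, 2]

Message polynomial: m(x) = 4 + 4·x (mod 13).
For each evaluation point α_i, compute m(α_i) mod 13:
  α_1 = 11: Horner steps 4 → 9, so m(11) = 9.
  α_2 = 1: Horner steps 4 → 8, so m(1) = 8.
  α_3 = 12: Horner steps 4 → 0, so m(12) = 0.
  α_4 = 6: Horner steps 4 → 2, so m(6) = 2.
Codeword c = [9, 8, 0, 2] ∈ F_13^4.


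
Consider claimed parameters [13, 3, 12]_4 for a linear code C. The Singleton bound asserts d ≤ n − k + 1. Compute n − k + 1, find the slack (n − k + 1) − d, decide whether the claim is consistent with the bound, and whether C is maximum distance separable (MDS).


Singleton RHS = n − k + 1 = 11, slack = -1, bound violated (no such code; not MDS).

Singleton bound: d ≤ n − k + 1.
Here n = 13, k = 3, so n − k + 1 = 11.
Given d = 12, check d ≤ 11: NO.
Slack = (n − k + 1) − d = -1.
The slack is negative: d = 12 exceeds n − k + 1 = 11 by 1, so the Singleton bound is violated and no linear [13, 3, 12]_4 code can exist. In particular it is not MDS (MDS requires d = n − k + 1 exactly).
Description: the claimed parameters are [13, 3, 12]_4; such a code would be impossible (violates the Singleton bound).


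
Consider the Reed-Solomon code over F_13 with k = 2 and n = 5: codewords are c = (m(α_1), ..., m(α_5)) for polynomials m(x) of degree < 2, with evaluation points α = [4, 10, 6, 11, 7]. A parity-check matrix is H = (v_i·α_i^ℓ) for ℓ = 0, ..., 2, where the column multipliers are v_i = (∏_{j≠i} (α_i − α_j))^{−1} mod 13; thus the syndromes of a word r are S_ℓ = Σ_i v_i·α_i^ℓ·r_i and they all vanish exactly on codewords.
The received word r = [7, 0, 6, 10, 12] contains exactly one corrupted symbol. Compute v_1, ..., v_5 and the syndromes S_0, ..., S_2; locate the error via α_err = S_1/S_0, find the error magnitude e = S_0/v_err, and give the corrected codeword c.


S = (8, 2, 7), error at position 2, error magnitude e = 9, c = [7, 4, 6, 10, 12].

Step 1: column multipliers v_i = (∏_{j≠i}(α_i − α_j))^{−1} mod 13.
  i = 1 (α = 4): (4−10)(4−6)(4−11)(4−7) = (−6)·(−2)·(−7)·(−3) = 252 ≡ 5, so v_1 = 5^{−1} = 8 (mod 13).
  i = 2 (α = 10): (10−4)(10−6)(10−11)(10−7) = 6·4·(−1)·3 = −72 ≡ 6, so v_2 = 6^{−1} = 11 (mod 13).
  i = 3 (α = 6): (6−4)(6−10)(6−11)(6−7) = 2·(−4)·(−5)·(−1) = −40 ≡ 12, so v_3 = 12^{−1} = 12 (mod 13).
  i = 4 (α = 11): (11−4)(11−10)(11−6)(11−7) = 7·1·5·4 = 140 ≡ 10, so v_4 = 10^{−1} = 4 (mod 13).
  i = 5 (α = 7): (7−4)(7−10)(7−6)(7−11) = 3·(−3)·1·(−4) = 36 ≡ 10, so v_5 = 10^{−1} = 4 (mod 13).
  v = [8, 11, 12, 4, 4].
Step 2: syndromes of r = [7, 0, 6, 10, 12] (all sums mod 13).
  S_0 = Σ v_i r_i = 8·7 + 11·0 + 12·6 + 4·10 + 4·12 = 216 ≡ 8.
  S_1 = Σ v_i α_i r_i = 8·4·7 + 11·10·0 + 12·6·6 + 4·11·10 + 4·7·12 = 1432 ≡ 2.
  α_i^2 mod 13 = [3, 9, 10, 4, 10].
  S_2 = Σ v_i α_i^2 r_i = 8·3·7 + 11·9·0 + 12·10·6 + 4·4·10 + 4·10·12 = 1528 ≡ 7.
  S = (8, 2, 7) ≠ 0, so r is not a codeword (an error is present).
Step 3: locate the error. For a single error e at position i, S_ℓ = v_i·e·α_i^ℓ, so α_err = S_1/S_0.
  S_0^{−1} = 8^{−1} = 5 (mod 13), so α_err = 2·5 = 10 ≡ 10 = α_2. Error position i = 2.
  Consistency check: S_2/S_1 = 7·7 = 49 ≡ 10 = α_err ✓ (single-error assumption holds).
Step 4: error magnitude e = S_0/v_2 = S_0·∏_{j≠2}(α_2 − α_j) = 8·6 = 48 ≡ 9 (mod 13).
Step 5: correct position 2: c_2 = r_2 − e = 0 − 9 ≡ 4 (mod 13). Hence c = [7, 4, 6, 10, 12].
  Check: interpolating c through the α_i gives m(x) = 9 + 6·x (degree < 2) with m(α_i) = c_i for every i, so c is indeed a codeword.


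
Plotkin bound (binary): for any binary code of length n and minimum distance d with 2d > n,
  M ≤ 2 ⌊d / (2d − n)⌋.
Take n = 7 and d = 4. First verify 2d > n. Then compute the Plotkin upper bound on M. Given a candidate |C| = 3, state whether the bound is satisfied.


Plotkin bound M ≤ 8; given |C| = 3 ≤ bound (satisfied).

Check applicability: 2d = 8, n = 7.
2d − n = 1 > 0, so Plotkin applies.
Compute d/(2d−n) = 4/1 ≈ 4.0000.
⌊d/(2d−n)⌋ = 4.
Plotkin bound: M ≤ 2·4 = 8.
Given |C| = 3, check: satisfied.
This |C| is below the Plotkin bound.


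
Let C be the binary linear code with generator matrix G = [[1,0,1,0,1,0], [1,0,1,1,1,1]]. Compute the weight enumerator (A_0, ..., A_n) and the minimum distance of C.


Weight distribution: A_0 = 1, A_2 = 1, A_3 = 1, A_5 = 1. Minimum distance d = 2.

Enumerate all 2^2 = 4 messages m ∈ F_2^2.
For each, compute codeword c = mG in F_2^6, then tally its weight.
  m = 00 → c = 000000, weight = 0.
  m = 10 → c = 101010, weight = 3.
  m = 01 → c = 101111, weight = 5.
  m = 11 → c = 000101, weight = 2.
Tally weights:
  weight 0: 1 codewords.
  weight 2: 1 codewords.
  weight 3: 1 codewords.
  weight 5: 1 codewords.
Minimum distance d = smallest w > 0 with A_w > 0 = 2.
Sanity: Σ A_w = 4 = 2^2 = 4 ✓.


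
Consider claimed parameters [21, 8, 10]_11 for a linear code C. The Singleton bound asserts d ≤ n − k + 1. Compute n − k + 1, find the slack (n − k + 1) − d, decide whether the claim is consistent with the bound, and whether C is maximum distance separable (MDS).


Singleton RHS = n − k + 1 = 14, slack = 4, bound satisfied, not MDS.

Singleton bound: d ≤ n − k + 1.
Here n = 21, k = 8, so n − k + 1 = 14.
Given d = 10, check d ≤ 14: YES.
Slack = (n − k + 1) − d = 4.
The code is NOT MDS (slack = 4 > 0).
Description: the claimed parameters are [21, 8, 10]_11; such a code would be non-MDS.


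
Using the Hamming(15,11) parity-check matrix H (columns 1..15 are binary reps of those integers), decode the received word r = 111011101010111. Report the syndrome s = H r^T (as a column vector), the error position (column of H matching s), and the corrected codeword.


s = (1, 0, 1, 0)^T, error position = 10, corrected codeword c = 111011101110111

Compute s = H r^T mod 2 one row at a time:
  s_1 = 0 + 1 + 0 + 1 + 0 + 1 + 1 + 1 = 5 ≡ 1 (mod 2).
  s_2 = 0 + 1 + 1 + 1 + 0 + 1 + 1 + 1 = 6 ≡ 0 (mod 2).
  s_3 = 1 + 1 + 1 + 1 + 0 + 1 + 1 + 1 = 7 ≡ 1 (mod 2).
  s_4 = 1 + 1 + 1 + 1 + 1 + 1 + 1 + 1 = 8 ≡ 0 (mod 2).
s = (1, 0, 1, 0)^T — this equals column 10 of H (binary 1010), so error is at position 10.
Correct: flip bit 10 of r = 111011101010111 to get c = 111011101110111.


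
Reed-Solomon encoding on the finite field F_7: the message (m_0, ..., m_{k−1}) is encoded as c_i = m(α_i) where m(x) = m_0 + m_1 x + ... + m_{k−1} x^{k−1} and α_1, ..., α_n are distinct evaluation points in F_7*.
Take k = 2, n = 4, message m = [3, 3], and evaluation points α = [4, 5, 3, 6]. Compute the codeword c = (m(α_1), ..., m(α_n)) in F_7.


c = [1, 4, 5, 0]

Message polynomial: m(x) = 3 + 3·x (mod 7).
For each evaluation point α_i, compute m(α_i) mod 7:
  α_1 = 4: Horner steps 3 → 1, so m(4) = 1.
  α_2 = 5: Horner steps 3 → 4, so m(5) = 4.
  α_3 = 3: Horner steps 3 → 5, so m(3) = 5.
  α_4 = 6: Horner steps 3 → 0, so m(6) = 0.
Codeword c = [1, 4, 5, 0] ∈ F_7^4.


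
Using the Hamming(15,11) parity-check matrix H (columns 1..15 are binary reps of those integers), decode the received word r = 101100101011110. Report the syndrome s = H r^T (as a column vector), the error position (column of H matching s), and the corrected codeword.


s = (1, 1, 0, 0)^T, error position = 12, corrected codeword c = 101100101010110

Compute s = H r^T mod 2 one row at a time:
  s_1 = 0 + 1 + 0 + 1 + 1 + 1 + 1 + 0 = 5 ≡ 1 (mod 2).
  s_2 = 1 + 0 + 0 + 1 + 1 + 1 + 1 + 0 = 5 ≡ 1 (mod 2).
  s_3 = 0 + 1 + 0 + 1 + 0 + 1 + 1 + 0 = 4 ≡ 0 (mod 2).
  s_4 = 1 + 1 + 0 + 1 + 1 + 1 + 1 + 0 = 6 ≡ 0 (mod 2).
s = (1, 1, 0, 0)^T — this equals column 12 of H (binary 1100), so error is at position 12.
Correct: flip bit 12 of r = 101100101011110 to get c = 101100101010110.


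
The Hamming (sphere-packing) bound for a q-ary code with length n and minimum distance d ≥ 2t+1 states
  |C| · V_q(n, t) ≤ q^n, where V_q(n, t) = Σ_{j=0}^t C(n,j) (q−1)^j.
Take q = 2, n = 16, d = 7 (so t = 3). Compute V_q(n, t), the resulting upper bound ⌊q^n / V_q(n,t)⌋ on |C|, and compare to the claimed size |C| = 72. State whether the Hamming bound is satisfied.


V_q(n, t) = 697, q^n = 65536, Hamming bound = 94, |C| = 72 ≤ bound (satisfied).

Step 1: Compute V_q(n, t) = Σ_{j=0}^3 C(n, j) (q−1)^j.
  j = 0: C(16,0)·(1)^0 = 1·1 = 1.
  j = 1: C(16,1)·(1)^1 = 16·1 = 16.
  j = 2: C(16,2)·(1)^2 = 120·1 = 120.
  j = 3: C(16,3)·(1)^3 = 560·1 = 560.
  V_q(n, t) = 1 + 16 + 120 + 560 = 697.
Step 2: q^n = 2^16 = 65536.
Step 3: Hamming bound ⌊q^n / V_q(n,t)⌋ = ⌊65536/697⌋ = 94.
Step 4: Compare |C| = 72 to 94: satisfied.
The claimed |C| lies below the Hamming bound.


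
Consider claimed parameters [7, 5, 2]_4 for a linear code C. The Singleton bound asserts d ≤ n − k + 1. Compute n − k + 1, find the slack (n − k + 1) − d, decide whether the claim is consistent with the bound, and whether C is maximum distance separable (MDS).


Singleton RHS = n − k + 1 = 3, slack = 1, bound satisfied, not MDS.

Singleton bound: d ≤ n − k + 1.
Here n = 7, k = 5, so n − k + 1 = 3.
Given d = 2, check d ≤ 3: YES.
Slack = (n − k + 1) − d = 1.
The code is NOT MDS (slack = 1 > 0).
Description: the claimed parameters are [7, 5, 2]_4; such a code would be non-MDS.


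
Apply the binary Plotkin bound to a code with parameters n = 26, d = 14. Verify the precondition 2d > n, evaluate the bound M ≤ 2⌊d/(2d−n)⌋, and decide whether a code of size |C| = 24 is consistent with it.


Plotkin bound M ≤ 14; given |C| = 24 > bound (violated).

Check applicability: 2d = 28, n = 26.
2d − n = 2 > 0, so Plotkin applies.
Compute d/(2d−n) = 14/2 ≈ 7.0000.
⌊d/(2d−n)⌋ = 7.
Plotkin bound: M ≤ 2·7 = 14.
Given |C| = 24, check: VIOLATED.
This |C| is above the Plotkin bound, so no binary code with n = 26, d = 14 and 24 codewords exists.


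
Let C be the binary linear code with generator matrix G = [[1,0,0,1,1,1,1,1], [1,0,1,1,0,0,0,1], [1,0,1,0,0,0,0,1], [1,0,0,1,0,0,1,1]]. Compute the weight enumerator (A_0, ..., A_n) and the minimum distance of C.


Weight distribution: A_0 = 1, A_1 = 1, A_2 = 2, A_3 = 4, A_4 = 3, A_5 = 3, A_6 = 2. Minimum distance d = 1.

Enumerate all 2^4 = 16 messages m ∈ F_2^4.
For each, compute codeword c = mG in F_2^8, then tally its weight.
  m = 0000 → c = 00000000, weight = 0.
  m = 1000 → c = 10011111, weight = 6.
  m = 0100 → c = 10110001, weight = 4.
  m = 1100 → c = 00101110, weight = 4.
  m = 0010 → c = 10100001, weight = 3.
  m = 1010 → c = 00111110, weight = 5.
  m = 0110 → c = 00010000, weight = 1.
  m = 1110 → c = 10001111, weight = 5.
  m = 0001 → c = 10010011, weight = 4.
  m = 1001 → c = 00001100, weight = 2.
  m = 0101 → c = 00100010, weight = 2.
  m = 1101 → c = 10111101, weight = 6.
  m = 0011 → c = 00110010, weight = 3.
  m = 1011 → c = 10101101, weight = 5.
  m = 0111 → c = 10000011, weight = 3.
  m = 1111 → c = 00011100, weight = 3.
Tally weights:
  weight 0: 1 codewords.
  weight 1: 1 codewords.
  weight 2: 2 codewords.
  weight 3: 4 codewords.
  weight 4: 3 codewords.
  weight 5: 3 codewords.
  weight 6: 2 codewords.
Minimum distance d = smallest w > 0 with A_w > 0 = 1.
Sanity: Σ A_w = 16 = 2^4 = 16 ✓.


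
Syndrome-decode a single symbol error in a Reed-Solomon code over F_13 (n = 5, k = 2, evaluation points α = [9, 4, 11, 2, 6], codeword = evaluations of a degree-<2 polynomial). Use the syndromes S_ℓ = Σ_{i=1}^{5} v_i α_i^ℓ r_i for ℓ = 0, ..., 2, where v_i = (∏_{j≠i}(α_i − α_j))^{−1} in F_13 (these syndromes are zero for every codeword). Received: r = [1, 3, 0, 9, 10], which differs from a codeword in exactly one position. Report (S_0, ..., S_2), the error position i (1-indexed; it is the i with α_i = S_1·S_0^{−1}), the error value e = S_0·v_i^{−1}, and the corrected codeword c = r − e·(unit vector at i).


S = (3, 7, 12), error at position 3, error magnitude e = 5, c = [1, 3, 8, 9, 10].

Step 1: column multipliers v_i = (∏_{j≠i}(α_i − α_j))^{−1} mod 13.
  i = 1 (α = 9): (9−4)(9−11)(9−2)(9−6) = 5·(−2)·7·3 = −210 ≡ 11, so v_1 = 11^{−1} = 6 (mod 13).
  i = 2 (α = 4): (4−9)(4−11)(4−2)(4−6) = (−5)·(−7)·2·(−2) = −140 ≡ 3, so v_2 = 3^{−1} = 9 (mod 13).
  i = 3 (α = 11): (11−9)(11−4)(11−2)(11−6) = 2·7·9·5 = 630 ≡ 6, so v_3 = 6^{−1} = 11 (mod 13).
  i = 4 (α = 2): (2−9)(2−4)(2−11)(2−6) = (−7)·(−2)·(−9)·(−4) = 504 ≡ 10, so v_4 = 10^{−1} = 4 (mod 13).
  i = 5 (α = 6): (6−9)(6−4)(6−11)(6−2) = (−3)·2·(−5)·4 = 120 ≡ 3, so v_5 = 3^{−1} = 9 (mod 13).
  v = [6, 9, 11, 4, 9].
Step 2: syndromes of r = [1, 3, 0, 9, 10] (all sums mod 13).
  S_0 = Σ v_i r_i = 6·1 + 9·3 + 11·0 + 4·9 + 9·10 = 159 ≡ 3.
  S_1 = Σ v_i α_i r_i = 6·9·1 + 9·4·3 + 11·11·0 + 4·2·9 + 9·6·10 = 774 ≡ 7.
  α_i^2 mod 13 = [3, 3, 4, 4, 10].
  S_2 = Σ v_i α_i^2 r_i = 6·3·1 + 9·3·3 + 11·4·0 + 4·4·9 + 9·10·10 = 1143 ≡ 12.
  S = (3, 7, 12) ≠ 0, so r is not a codeword (an error is present).
Step 3: locate the error. For a single error e at position i, S_ℓ = v_i·e·α_i^ℓ, so α_err = S_1/S_0.
  S_0^{−1} = 3^{−1} = 9 (mod 13), so α_err = 7·9 = 63 ≡ 11 = α_3. Error position i = 3.
  Consistency check: S_2/S_1 = 12·2 = 24 ≡ 11 = α_err ✓ (single-error assumption holds).
Step 4: error magnitude e = S_0/v_3 = S_0·∏_{j≠3}(α_3 − α_j) = 3·6 = 18 ≡ 5 (mod 13).
Step 5: correct position 3: c_3 = r_3 − e = 0 − 5 ≡ 8 (mod 13). Hence c = [1, 3, 8, 9, 10].
  Check: interpolating c through the α_i gives m(x) = 2 + 10·x (degree < 2) with m(α_i) = c_i for every i, so c is indeed a codeword.


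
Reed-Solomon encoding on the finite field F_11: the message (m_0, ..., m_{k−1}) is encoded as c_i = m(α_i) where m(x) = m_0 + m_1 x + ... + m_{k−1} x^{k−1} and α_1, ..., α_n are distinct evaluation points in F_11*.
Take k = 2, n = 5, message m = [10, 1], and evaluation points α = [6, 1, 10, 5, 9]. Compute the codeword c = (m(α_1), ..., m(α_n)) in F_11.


c = [5, 0, 9, 4, 8]

Message polynomial: m(x) = 10 + 1·x (mod 11).
For each evaluation point α_i, compute m(α_i) mod 11:
  α_1 = 6: Horner steps 1 → 5, so m(6) = 5.
  α_2 = 1: Horner steps 1 → 0, so m(1) = 0.
  α_3 = 10: Horner steps 1 → 9, so m(10) = 9.
  α_4 = 5: Horner steps 1 → 4, so m(5) = 4.
  α_5 = 9: Horner steps 1 → 8, so m(9) = 8.
Codeword c = [5, 0, 9, 4, 8] ∈ F_11^5.


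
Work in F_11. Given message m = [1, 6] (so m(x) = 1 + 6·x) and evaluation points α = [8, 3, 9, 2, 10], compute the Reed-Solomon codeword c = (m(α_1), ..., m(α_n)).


c = [5, 8, 0, 2, 6]

Message polynomial: m(x) = 1 + 6·x (mod 11).
For each evaluation point α_i, compute m(α_i) mod 11:
  α_1 = 8: Horner steps 6 → 5, so m(8) = 5.
  α_2 = 3: Horner steps 6 → 8, so m(3) = 8.
  α_3 = 9: Horner steps 6 → 0, so m(9) = 0.
  α_4 = 2: Horner steps 6 → 2, so m(2) = 2.
  α_5 = 10: Horner steps 6 → 6, so m(10) = 6.
Codeword c = [5, 8, 0, 2, 6] ∈ F_11^5.


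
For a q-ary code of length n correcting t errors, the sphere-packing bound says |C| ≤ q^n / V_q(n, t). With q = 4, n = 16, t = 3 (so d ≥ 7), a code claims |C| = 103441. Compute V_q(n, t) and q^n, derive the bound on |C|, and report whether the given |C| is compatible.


V_q(n, t) = 16249, q^n = 4294967296, Hamming bound = 264321, |C| = 103441 ≤ bound (satisfied).

Step 1: Compute V_q(n, t) = Σ_{j=0}^3 C(n, j) (q−1)^j.
  j = 0: C(16,0)·(3)^0 = 1·1 = 1.
  j = 1: C(16,1)·(3)^1 = 16·3 = 48.
  j = 2: C(16,2)·(3)^2 = 120·9 = 1080.
  j = 3: C(16,3)·(3)^3 = 560·27 = 15120.
  V_q(n, t) = 1 + 48 + 1080 + 15120 = 16249.
Step 2: q^n = 4^16 = 4294967296.
Step 3: Hamming bound ⌊q^n / V_q(n,t)⌋ = ⌊4294967296/16249⌋ = 264321.
Step 4: Compare |C| = 103441 to 264321: satisfied.
The claimed |C| lies below the Hamming bound.


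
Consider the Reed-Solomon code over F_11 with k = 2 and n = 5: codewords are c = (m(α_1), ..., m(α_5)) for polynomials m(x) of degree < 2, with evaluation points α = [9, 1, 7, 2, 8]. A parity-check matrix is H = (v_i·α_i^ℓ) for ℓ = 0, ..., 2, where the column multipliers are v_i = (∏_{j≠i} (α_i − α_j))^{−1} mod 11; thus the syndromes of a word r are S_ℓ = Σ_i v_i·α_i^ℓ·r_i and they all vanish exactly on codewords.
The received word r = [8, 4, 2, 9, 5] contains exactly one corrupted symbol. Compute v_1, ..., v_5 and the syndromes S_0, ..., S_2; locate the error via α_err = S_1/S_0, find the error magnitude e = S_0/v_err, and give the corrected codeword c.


S = (7, 7, 7), error at position 2, error magnitude e = 9, c = [8, 6, 2, 9, 5].

Step 1: column multipliers v_i = (∏_{j≠i}(α_i − α_j))^{−1} mod 11.
  i = 1 (α = 9): (9−1)(9−7)(9−2)(9−8) = 8·2·7·1 = 112 ≡ 2, so v_1 = 2^{−1} = 6 (mod 11).
  i = 2 (α = 1): (1−9)(1−7)(1−2)(1−8) = (−8)·(−6)·(−1)·(−7) = 336 ≡ 6, so v_2 = 6^{−1} = 2 (mod 11).
  i = 3 (α = 7): (7−9)(7−1)(7−2)(7−8) = (−2)·6·5·(−1) = 60 ≡ 5, so v_3 = 5^{−1} = 9 (mod 11).
  i = 4 (α = 2): (2−9)(2−1)(2−7)(2−8) = (−7)·1·(−5)·(−6) = −210 ≡ 10, so v_4 = 10^{−1} = 10 (mod 11).
  i = 5 (α = 8): (8−9)(8−1)(8−7)(8−2) = (−1)·7·1·6 = −42 ≡ 2, so v_5 = 2^{−1} = 6 (mod 11).
  v = [6, 2, 9, 10, 6].
Step 2: syndromes of r = [8, 4, 2, 9, 5] (all sums mod 11).
  S_0 = Σ v_i r_i = 6·8 + 2·4 + 9·2 + 10·9 + 6·5 = 194 ≡ 7.
  S_1 = Σ v_i α_i r_i = 6·9·8 + 2·1·4 + 9·7·2 + 10·2·9 + 6·8·5 = 986 ≡ 7.
  α_i^2 mod 11 = [4, 1, 5, 4, 9].
  S_2 = Σ v_i α_i^2 r_i = 6·4·8 + 2·1·4 + 9·5·2 + 10·4·9 + 6·9·5 = 920 ≡ 7.
  S = (7, 7, 7) ≠ 0, so r is not a codeword (an error is present).
Step 3: locate the error. For a single error e at position i, S_ℓ = v_i·e·α_i^ℓ, so α_err = S_1/S_0.
  S_0^{−1} = 7^{−1} = 8 (mod 11), so α_err = 7·8 = 56 ≡ 1 = α_2. Error position i = 2.
  Consistency check: S_2/S_1 = 7·8 = 56 ≡ 1 = α_err ✓ (single-error assumption holds).
Step 4: error magnitude e = S_0/v_2 = S_0·∏_{j≠2}(α_2 − α_j) = 7·6 = 42 ≡ 9 (mod 11).
Step 5: correct position 2: c_2 = r_2 − e = 4 − 9 ≡ 6 (mod 11). Hence c = [8, 6, 2, 9, 5].
  Check: interpolating c through the α_i gives m(x) = 3 + 3·x (degree < 2) with m(α_i) = c_i for every i, so c is indeed a codeword.


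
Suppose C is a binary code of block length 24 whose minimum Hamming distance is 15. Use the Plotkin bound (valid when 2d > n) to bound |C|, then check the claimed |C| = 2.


Plotkin bound M ≤ 4; given |C| = 2 ≤ bound (satisfied).

Check applicability: 2d = 30, n = 24.
2d − n = 6 > 0, so Plotkin applies.
Compute d/(2d−n) = 15/6 ≈ 2.5000.
⌊d/(2d−n)⌋ = 2.
Plotkin bound: M ≤ 2·2 = 4.
Given |C| = 2, check: satisfied.
This |C| is below the Plotkin bound.


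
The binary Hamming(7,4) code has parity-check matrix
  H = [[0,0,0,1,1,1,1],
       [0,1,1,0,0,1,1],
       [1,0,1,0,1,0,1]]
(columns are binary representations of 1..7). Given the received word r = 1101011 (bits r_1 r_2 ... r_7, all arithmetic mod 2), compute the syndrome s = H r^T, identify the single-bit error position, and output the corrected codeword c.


s = (1, 1, 0)^T, error position = 6, corrected codeword c = 1101001

Compute s = H r^T mod 2 one row at a time:
  s_1 = 1 + 0 + 1 + 1 = 3 ≡ 1 (mod 2).
  s_2 = 1 + 0 + 1 + 1 = 3 ≡ 1 (mod 2).
  s_3 = 1 + 0 + 0 + 1 = 2 ≡ 0 (mod 2).
s = (1, 1, 0)^T — this equals column 6 of H (binary 110), so error is at position 6.
Correct: flip bit 6 of r = 1101011 to get c = 1101001.


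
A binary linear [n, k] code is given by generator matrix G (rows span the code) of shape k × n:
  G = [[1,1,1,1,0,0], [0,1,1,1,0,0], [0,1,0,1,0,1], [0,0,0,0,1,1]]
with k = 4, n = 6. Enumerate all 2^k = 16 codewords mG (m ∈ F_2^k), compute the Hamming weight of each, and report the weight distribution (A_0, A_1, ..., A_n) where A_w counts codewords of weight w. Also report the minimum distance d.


Weight distribution: A_0 = 1, A_1 = 1, A_2 = 3, A_3 = 6, A_4 = 3, A_5 = 1, A_6 = 1. Minimum distance d = 1.

Enumerate all 2^4 = 16 messages m ∈ F_2^4.
For each, compute codeword c = mG in F_2^6, then tally its weight.
  m = 0000 → c = 000000, weight = 0.
  m = 1000 → c = 111100, weight = 4.
  m = 0100 → c = 011100, weight = 3.
  m = 1100 → c = 100000, weight = 1.
  m = 0010 → c = 010101, weight = 3.
  m = 1010 → c = 101001, weight = 3.
  m = 0110 → c = 001001, weight = 2.
  m = 1110 → c = 110101, weight = 4.
  m = 0001 → c = 000011, weight = 2.
  m = 1001 → c = 111111, weight = 6.
  m = 0101 → c = 011111, weight = 5.
  m = 1101 → c = 100011, weight = 3.
  m = 0011 → c = 010110, weight = 3.
  m = 1011 → c = 101010, weight = 3.
  m = 0111 → c = 001010, weight = 2.
  m = 1111 → c = 110110, weight = 4.
Tally weights:
  weight 0: 1 codewords.
  weight 1: 1 codewords.
  weight 2: 3 codewords.
  weight 3: 6 codewords.
  weight 4: 3 codewords.
  weight 5: 1 codewords.
  weight 6: 1 codewords.
Minimum distance d = smallest w > 0 with A_w > 0 = 1.
Sanity: Σ A_w = 16 = 2^4 = 16 ✓.


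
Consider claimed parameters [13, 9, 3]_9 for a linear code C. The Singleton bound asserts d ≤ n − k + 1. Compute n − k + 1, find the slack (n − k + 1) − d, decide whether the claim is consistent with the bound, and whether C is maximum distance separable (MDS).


Singleton RHS = n − k + 1 = 5, slack = 2, bound satisfied, not MDS.

Singleton bound: d ≤ n − k + 1.
Here n = 13, k = 9, so n − k + 1 = 5.
Given d = 3, check d ≤ 5: YES.
Slack = (n − k + 1) − d = 2.
The code is NOT MDS (slack = 2 > 0).
Description: the claimed parameters are [13, 9, 3]_9; such a code would be non-MDS.


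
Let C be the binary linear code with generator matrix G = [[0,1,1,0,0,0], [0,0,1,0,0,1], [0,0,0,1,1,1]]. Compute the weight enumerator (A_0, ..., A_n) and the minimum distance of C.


Weight distribution: A_0 = 1, A_2 = 3, A_3 = 3, A_5 = 1. Minimum distance d = 2.

Enumerate all 2^3 = 8 messages m ∈ F_2^3.
For each, compute codeword c = mG in F_2^6, then tally its weight.
  m = 000 → c = 000000, weight = 0.
  m = 100 → c = 011000, weight = 2.
  m = 010 → c = 001001, weight = 2.
  m = 110 → c = 010001, weight = 2.
  m = 001 → c = 000111, weight = 3.
  m = 101 → c = 011111, weight = 5.
  m = 011 → c = 001110, weight = 3.
  m = 111 → c = 010110, weight = 3.
Tally weights:
  weight 0: 1 codewords.
  weight 2: 3 codewords.
  weight 3: 3 codewords.
  weight 5: 1 codewords.
Minimum distance d = smallest w > 0 with A_w > 0 = 2.
Sanity: Σ A_w = 8 = 2^3 = 8 ✓.


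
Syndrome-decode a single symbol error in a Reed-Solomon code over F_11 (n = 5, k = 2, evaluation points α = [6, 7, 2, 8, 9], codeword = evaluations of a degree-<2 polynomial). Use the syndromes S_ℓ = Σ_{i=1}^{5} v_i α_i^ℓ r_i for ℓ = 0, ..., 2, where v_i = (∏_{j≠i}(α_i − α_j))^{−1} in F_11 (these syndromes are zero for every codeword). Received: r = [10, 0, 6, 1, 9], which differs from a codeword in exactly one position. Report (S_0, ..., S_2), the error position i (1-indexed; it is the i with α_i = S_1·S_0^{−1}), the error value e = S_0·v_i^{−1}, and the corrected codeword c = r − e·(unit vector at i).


S = (2, 7, 8), error at position 5, error magnitude e = 7, c = [10, 0, 6, 1, 2].

Step 1: column multipliers v_i = (∏_{j≠i}(α_i − α_j))^{−1} mod 11.
  i = 1 (α = 6): (6−7)(6−2)(6−8)(6−9) = (−1)·4·(−2)·(−3) = −24 ≡ 9, so v_1 = 9^{−1} = 5 (mod 11).
  i = 2 (α = 7): (7−6)(7−2)(7−8)(7−9) = 1·5·(−1)·(−2) = 10 ≡ 10, so v_2 = 10^{−1} = 10 (mod 11).
  i = 3 (α = 2): (2−6)(2−7)(2−8)(2−9) = (−4)·(−5)·(−6)·(−7) = 840 ≡ 4, so v_3 = 4^{−1} = 3 (mod 11).
  i = 4 (α = 8): (8−6)(8−7)(8−2)(8−9) = 2·1·6·(−1) = −12 ≡ 10, so v_4 = 10^{−1} = 10 (mod 11).
  i = 5 (α = 9): (9−6)(9−7)(9−2)(9−8) = 3·2·7·1 = 42 ≡ 9, so v_5 = 9^{−1} = 5 (mod 11).
  v = [5, 10, 3, 10, 5].
Step 2: syndromes of r = [10, 0, 6, 1, 9] (all sums mod 11).
  S_0 = Σ v_i r_i = 5·10 + 10·0 + 3·6 + 10·1 + 5·9 = 123 ≡ 2.
  S_1 = Σ v_i α_i r_i = 5·6·10 + 10·7·0 + 3·2·6 + 10·8·1 + 5·9·9 = 821 ≡ 7.
  α_i^2 mod 11 = [3, 5, 4, 9, 4].
  S_2 = Σ v_i α_i^2 r_i = 5·3·10 + 10·5·0 + 3·4·6 + 10·9·1 + 5·4·9 = 492 ≡ 8.
  S = (2, 7, 8) ≠ 0, so r is not a codeword (an error is present).
Step 3: locate the error. For a single error e at position i, S_ℓ = v_i·e·α_i^ℓ, so α_err = S_1/S_0.
  S_0^{−1} = 2^{−1} = 6 (mod 11), so α_err = 7·6 = 42 ≡ 9 = α_5. Error position i = 5.
  Consistency check: S_2/S_1 = 8·8 = 64 ≡ 9 = α_err ✓ (single-error assumption holds).
Step 4: error magnitude e = S_0/v_5 = S_0·∏_{j≠5}(α_5 − α_j) = 2·9 = 18 ≡ 7 (mod 11).
Step 5: correct position 5: c_5 = r_5 − e = 9 − 7 ≡ 2 (mod 11). Hence c = [10, 0, 6, 1, 2].
  Check: interpolating c through the α_i gives m(x) = 4 + 1·x (degree < 2) with m(α_i) = c_i for every i, so c is indeed a codeword.


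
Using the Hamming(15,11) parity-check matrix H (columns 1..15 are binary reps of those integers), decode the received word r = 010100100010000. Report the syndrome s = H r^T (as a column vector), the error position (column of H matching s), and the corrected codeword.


s = (1, 0, 1, 0)^T, error position = 10, corrected codeword c = 010100100110000

Compute s = H r^T mod 2 one row at a time:
  s_1 = 0 + 0 + 0 + 1 + 0 + 0 + 0 + 0 = 1 ≡ 1 (mod 2).
  s_2 = 1 + 0 + 0 + 1 + 0 + 0 + 0 + 0 = 2 ≡ 0 (mod 2).
  s_3 = 1 + 0 + 0 + 1 + 0 + 1 + 0 + 0 = 3 ≡ 1 (mod 2).
  s_4 = 0 + 0 + 0 + 1 + 0 + 1 + 0 + 0 = 2 ≡ 0 (mod 2).
s = (1, 0, 1, 0)^T — this equals column 10 of H (binary 1010), so error is at position 10.
Correct: flip bit 10 of r = 010100100010000 to get c = 010100100110000.


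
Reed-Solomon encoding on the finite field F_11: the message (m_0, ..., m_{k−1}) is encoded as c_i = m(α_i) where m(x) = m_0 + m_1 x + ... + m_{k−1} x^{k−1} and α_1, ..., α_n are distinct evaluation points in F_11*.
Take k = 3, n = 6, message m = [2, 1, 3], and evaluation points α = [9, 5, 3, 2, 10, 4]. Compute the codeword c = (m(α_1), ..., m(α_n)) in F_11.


c = [1, 5, 10, 5, 4, 10]

Message polynomial: m(x) = 2 + 1·x + 3·x^2 (mod 11).
For each evaluation point α_i, compute m(α_i) mod 11:
  α_1 = 9: Horner steps 3 → 6 → 1, so m(9) = 1.
  α_2 = 5: Horner steps 3 → 5 → 5, so m(5) = 5.
  α_3 = 3: Horner steps 3 → 10 → 10, so m(3) = 10.
  α_4 = 2: Horner steps 3 → 7 → 5, so m(2) = 5.
  α_5 = 10: Horner steps 3 → 9 → 4, so m(10) = 4.
  α_6 = 4: Horner steps 3 → 2 → 10, so m(4) = 10.
Codeword c = [1, 5, 10, 5, 4, 10] ∈ F_11^6.


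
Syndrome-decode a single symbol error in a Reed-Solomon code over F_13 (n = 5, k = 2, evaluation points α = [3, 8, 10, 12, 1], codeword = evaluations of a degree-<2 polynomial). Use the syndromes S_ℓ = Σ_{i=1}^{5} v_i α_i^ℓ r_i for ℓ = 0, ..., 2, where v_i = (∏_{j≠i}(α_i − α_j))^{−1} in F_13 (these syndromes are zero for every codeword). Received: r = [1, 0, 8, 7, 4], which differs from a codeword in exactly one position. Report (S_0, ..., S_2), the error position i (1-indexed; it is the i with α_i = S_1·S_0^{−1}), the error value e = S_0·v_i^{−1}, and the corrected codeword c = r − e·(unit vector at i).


S = (3, 4, 1), error at position 3, error magnitude e = 11, c = [1, 0, 10, 7, 4].

Step 1: column multipliers v_i = (∏_{j≠i}(α_i − α_j))^{−1} mod 13.
  i = 1 (α = 3): (3−8)(3−10)(3−12)(3−1) = (−5)·(−7)·(−9)·2 = −630 ≡ 7, so v_1 = 7^{−1} = 2 (mod 13).
  i = 2 (α = 8): (8−3)(8−10)(8−12)(8−1) = 5·(−2)·(−4)·7 = 280 ≡ 7, so v_2 = 7^{−1} = 2 (mod 13).
  i = 3 (α = 10): (10−3)(10−8)(10−12)(10−1) = 7·2·(−2)·9 = −252 ≡ 8, so v_3 = 8^{−1} = 5 (mod 13).
  i = 4 (α = 12): (12−3)(12−8)(12−10)(12−1) = 9·4·2·11 = 792 ≡ 12, so v_4 = 12^{−1} = 12 (mod 13).
  i = 5 (α = 1): (1−3)(1−8)(1−10)(1−12) = (−2)·(−7)·(−9)·(−11) = 1386 ≡ 8, so v_5 = 8^{−1} = 5 (mod 13).
  v = [2, 2, 5, 12, 5].
Step 2: syndromes of r = [1, 0, 8, 7, 4] (all sums mod 13).
  S_0 = Σ v_i r_i = 2·1 + 2·0 + 5·8 + 12·7 + 5·4 = 146 ≡ 3.
  S_1 = Σ v_i α_i r_i = 2·3·1 + 2·8·0 + 5·10·8 + 12·12·7 + 5·1·4 = 1434 ≡ 4.
  α_i^2 mod 13 = [9, 12, 9, 1, 1].
  S_2 = Σ v_i α_i^2 r_i = 2·9·1 + 2·12·0 + 5·9·8 + 12·1·7 + 5·1·4 = 482 ≡ 1.
  S = (3, 4, 1) ≠ 0, so r is not a codeword (an error is present).
Step 3: locate the error. For a single error e at position i, S_ℓ = v_i·e·α_i^ℓ, so α_err = S_1/S_0.
  S_0^{−1} = 3^{−1} = 9 (mod 13), so α_err = 4·9 = 36 ≡ 10 = α_3. Error position i = 3.
  Consistency check: S_2/S_1 = 1·10 = 10 ≡ 10 = α_err ✓ (single-error assumption holds).
Step 4: error magnitude e = S_0/v_3 = S_0·∏_{j≠3}(α_3 − α_j) = 3·8 = 24 ≡ 11 (mod 13).
Step 5: correct position 3: c_3 = r_3 − e = 8 − 11 ≡ 10 (mod 13). Hence c = [1, 0, 10, 7, 4].
  Check: interpolating c through the α_i gives m(x) = 12 + 5·x (degree < 2) with m(α_i) = c_i for every i, so c is indeed a codeword.


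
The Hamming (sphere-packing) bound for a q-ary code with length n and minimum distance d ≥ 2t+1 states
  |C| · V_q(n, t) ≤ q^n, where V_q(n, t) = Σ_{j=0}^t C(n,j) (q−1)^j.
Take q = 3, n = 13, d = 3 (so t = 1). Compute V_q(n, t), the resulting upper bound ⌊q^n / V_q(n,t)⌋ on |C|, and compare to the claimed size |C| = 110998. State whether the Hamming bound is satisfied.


V_q(n, t) = 27, q^n = 1594323, Hamming bound = 59049, |C| = 110998 > bound (violated).

Step 1: Compute V_q(n, t) = Σ_{j=0}^1 C(n, j) (q−1)^j.
  j = 0: C(13,0)·(2)^0 = 1·1 = 1.
  j = 1: C(13,1)·(2)^1 = 13·2 = 26.
  V_q(n, t) = 1 + 26 = 27.
Step 2: q^n = 3^13 = 1594323.
Step 3: Hamming bound ⌊q^n / V_q(n,t)⌋ = ⌊1594323/27⌋ = 59049.
Step 4: Compare |C| = 110998 to 59049: violated.
The claimed |C| lies above the Hamming bound, so no 3-ary code of length 13 with d ≥ 3 can have 110998 codewords.


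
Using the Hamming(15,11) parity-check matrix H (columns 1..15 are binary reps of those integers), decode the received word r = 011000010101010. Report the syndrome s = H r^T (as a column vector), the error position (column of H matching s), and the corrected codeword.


s = (0, 0, 0, 1)^T, error position = 1, corrected codeword c = 111000010101010

Compute s = H r^T mod 2 one row at a time:
  s_1 = 1 + 0 + 1 + 0 + 1 + 0 + 1 + 0 = 4 ≡ 0 (mod 2).
  s_2 = 0 + 0 + 0 + 0 + 1 + 0 + 1 + 0 = 2 ≡ 0 (mod 2).
  s_3 = 1 + 1 + 0 + 0 + 1 + 0 + 1 + 0 = 4 ≡ 0 (mod 2).
  s_4 = 0 + 1 + 0 + 0 + 0 + 0 + 0 + 0 = 1 ≡ 1 (mod 2).
s = (0, 0, 0, 1)^T — this equals column 1 of H (binary 0001), so error is at position 1.
Correct: flip bit 1 of r = 011000010101010 to get c = 111000010101010.


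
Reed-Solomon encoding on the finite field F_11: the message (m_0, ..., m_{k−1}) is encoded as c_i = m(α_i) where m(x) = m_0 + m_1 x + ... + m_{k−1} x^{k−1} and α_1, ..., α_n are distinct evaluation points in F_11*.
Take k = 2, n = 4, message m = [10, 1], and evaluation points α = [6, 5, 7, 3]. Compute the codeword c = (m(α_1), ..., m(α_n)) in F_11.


c = [5, 4, 6, 2]

Message polynomial: m(x) = 10 + 1·x (mod 11).
For each evaluation point α_i, compute m(α_i) mod 11:
  α_1 = 6: Horner steps 1 → 5, so m(6) = 5.
  α_2 = 5: Horner steps 1 → 4, so m(5) = 4.
  α_3 = 7: Horner steps 1 → 6, so m(7) = 6.
  α_4 = 3: Horner steps 1 → 2, so m(3) = 2.
Codeword c = [5, 4, 6, 2] ∈ F_11^4.


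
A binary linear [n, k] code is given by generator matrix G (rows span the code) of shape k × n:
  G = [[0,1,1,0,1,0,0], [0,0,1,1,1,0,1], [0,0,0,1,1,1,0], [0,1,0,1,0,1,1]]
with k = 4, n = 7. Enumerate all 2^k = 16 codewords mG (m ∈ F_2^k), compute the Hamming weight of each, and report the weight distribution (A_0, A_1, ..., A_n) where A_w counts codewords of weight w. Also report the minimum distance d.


Weight distribution: A_0 = 1, A_1 = 1, A_2 = 2, A_3 = 6, A_4 = 5, A_5 = 1. Minimum distance d = 1.

Enumerate all 2^4 = 16 messages m ∈ F_2^4.
For each, compute codeword c = mG in F_2^7, then tally its weight.
  m = 0000 → c = 0000000, weight = 0.
  m = 1000 → c = 0110100, weight = 3.
  m = 0100 → c = 0011101, weight = 4.
  m = 1100 → c = 0101001, weight = 3.
  m = 0010 → c = 0001110, weight = 3.
  m = 1010 → c = 0111010, weight = 4.
  m = 0110 → c = 0010011, weight = 3.
  m = 1110 → c = 0100111, weight = 4.
  m = 0001 → c = 0101011, weight = 4.
  m = 1001 → c = 0011111, weight = 5.
  m = 0101 → c = 0110110, weight = 4.
  m = 1101 → c = 0000010, weight = 1.
  m = 0011 → c = 0100101, weight = 3.
  m = 1011 → c = 0010001, weight = 2.
  m = 0111 → c = 0111000, weight = 3.
  m = 1111 → c = 0001100, weight = 2.
Tally weights:
  weight 0: 1 codewords.
  weight 1: 1 codewords.
  weight 2: 2 codewords.
  weight 3: 6 codewords.
  weight 4: 5 codewords.
  weight 5: 1 codewords.
Minimum distance d = smallest w > 0 with A_w > 0 = 1.
Sanity: Σ A_w = 16 = 2^4 = 16 ✓.


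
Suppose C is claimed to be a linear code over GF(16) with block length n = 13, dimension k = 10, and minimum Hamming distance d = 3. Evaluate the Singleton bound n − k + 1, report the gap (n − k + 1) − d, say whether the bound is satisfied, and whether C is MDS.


Singleton RHS = n − k + 1 = 4, slack = 1, bound satisfied, not MDS.

Singleton bound: d ≤ n − k + 1.
Here n = 13, k = 10, so n − k + 1 = 4.
Given d = 3, check d ≤ 4: YES.
Slack = (n − k + 1) − d = 1.
The code is NOT MDS (slack = 1 > 0).
Description: the claimed parameters are [13, 10, 3]_16; such a code would be non-MDS.


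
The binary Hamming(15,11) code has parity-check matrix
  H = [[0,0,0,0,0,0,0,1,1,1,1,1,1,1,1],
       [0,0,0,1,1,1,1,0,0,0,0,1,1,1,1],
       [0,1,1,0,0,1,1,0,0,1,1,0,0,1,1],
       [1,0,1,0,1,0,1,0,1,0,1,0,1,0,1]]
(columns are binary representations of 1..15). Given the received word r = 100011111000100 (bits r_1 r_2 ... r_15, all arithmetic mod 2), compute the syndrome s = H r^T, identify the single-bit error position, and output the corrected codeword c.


s = (1, 0, 0, 1)^T, error position = 9, corrected codeword c = 100011110000100

Compute s = H r^T mod 2 one row at a time:
  s_1 = 1 + 1 + 0 + 0 + 0 + 1 + 0 + 0 = 3 ≡ 1 (mod 2).
  s_2 = 0 + 1 + 1 + 1 + 0 + 1 + 0 + 0 = 4 ≡ 0 (mod 2).
  s_3 = 0 + 0 + 1 + 1 + 0 + 0 + 0 + 0 = 2 ≡ 0 (mod 2).
  s_4 = 1 + 0 + 1 + 1 + 1 + 0 + 1 + 0 = 5 ≡ 1 (mod 2).
s = (1, 0, 0, 1)^T — this equals column 9 of H (binary 1001), so error is at position 9.
Correct: flip bit 9 of r = 100011111000100 to get c = 100011110000100.


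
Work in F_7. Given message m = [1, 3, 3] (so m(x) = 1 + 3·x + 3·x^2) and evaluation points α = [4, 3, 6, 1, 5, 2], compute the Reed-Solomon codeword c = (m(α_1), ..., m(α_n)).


c = [5, 2, 1, 0, 0, 5]

Message polynomial: m(x) = 1 + 3·x + 3·x^2 (mod 7).
For each evaluation point α_i, compute m(α_i) mod 7:
  α_1 = 4: Horner steps 3 → 1 → 5, so m(4) = 5.
  α_2 = 3: Horner steps 3 → 5 → 2, so m(3) = 2.
  α_3 = 6: Horner steps 3 → 0 → 1, so m(6) = 1.
  α_4 = 1: Horner steps 3 → 6 → 0, so m(1) = 0.
  α_5 = 5: Horner steps 3 → 4 → 0, so m(5) = 0.
  α_6 = 2: Horner steps 3 → 2 → 5, so m(2) = 5.
Codeword c = [5, 2, 1, 0, 0, 5] ∈ F_7^6.


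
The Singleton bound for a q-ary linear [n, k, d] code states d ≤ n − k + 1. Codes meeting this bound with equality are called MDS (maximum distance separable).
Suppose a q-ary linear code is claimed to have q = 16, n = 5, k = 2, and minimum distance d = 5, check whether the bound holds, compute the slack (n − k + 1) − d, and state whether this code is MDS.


Singleton RHS = n − k + 1 = 4, slack = -1, bound violated (no such code; not MDS).

Singleton bound: d ≤ n − k + 1.
Here n = 5, k = 2, so n − k + 1 = 4.
Given d = 5, check d ≤ 4: NO.
Slack = (n − k + 1) − d = -1.
The slack is negative: d = 5 exceeds n − k + 1 = 4 by 1, so the Singleton bound is violated and no linear [5, 2, 5]_16 code can exist. In particular it is not MDS (MDS requires d = n − k + 1 exactly).
Description: the claimed parameters are [5, 2, 5]_16; such a code would be impossible (violates the Singleton bound).


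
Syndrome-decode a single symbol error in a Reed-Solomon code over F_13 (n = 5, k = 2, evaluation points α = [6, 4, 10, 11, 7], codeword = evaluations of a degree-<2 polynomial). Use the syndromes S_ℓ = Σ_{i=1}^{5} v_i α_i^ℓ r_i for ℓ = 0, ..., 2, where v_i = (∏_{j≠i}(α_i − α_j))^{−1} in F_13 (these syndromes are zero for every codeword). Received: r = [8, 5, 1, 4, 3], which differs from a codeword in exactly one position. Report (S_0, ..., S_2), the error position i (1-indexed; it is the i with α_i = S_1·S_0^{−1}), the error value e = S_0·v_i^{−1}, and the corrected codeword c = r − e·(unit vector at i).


S = (6, 1, 11), error at position 4, error magnitude e = 8, c = [8, 5, 1, 9, 3].

Step 1: column multipliers v_i = (∏_{j≠i}(α_i − α_j))^{−1} mod 13.
  i = 1 (α = 6): (6−4)(6−10)(6−11)(6−7) = 2·(−4)·(−5)·(−1) = −40 ≡ 12, so v_1 = 12^{−1} = 12 (mod 13).
  i = 2 (α = 4): (4−6)(4−10)(4−11)(4−7) = (−2)·(−6)·(−7)·(−3) = 252 ≡ 5, so v_2 = 5^{−1} = 8 (mod 13).
  i = 3 (α = 10): (10−6)(10−4)(10−11)(10−7) = 4·6·(−1)·3 = −72 ≡ 6, so v_3 = 6^{−1} = 11 (mod 13).
  i = 4 (α = 11): (11−6)(11−4)(11−10)(11−7) = 5·7·1·4 = 140 ≡ 10, so v_4 = 10^{−1} = 4 (mod 13).
  i = 5 (α = 7): (7−6)(7−4)(7−10)(7−11) = 1·3·(−3)·(−4) = 36 ≡ 10, so v_5 = 10^{−1} = 4 (mod 13).
  v = [12, 8, 11, 4, 4].
Step 2: syndromes of r = [8, 5, 1, 4, 3] (all sums mod 13).
  S_0 = Σ v_i r_i = 12·8 + 8·5 + 11·1 + 4·4 + 4·3 = 175 ≡ 6.
  S_1 = Σ v_i α_i r_i = 12·6·8 + 8·4·5 + 11·10·1 + 4·11·4 + 4·7·3 = 1106 ≡ 1.
  α_i^2 mod 13 = [10, 3, 9, 4, 10].
  S_2 = Σ v_i α_i^2 r_i = 12·10·8 + 8·3·5 + 11·9·1 + 4·4·4 + 4·10·3 = 1363 ≡ 11.
  S = (6, 1, 11) ≠ 0, so r is not a codeword (an error is present).
Step 3: locate the error. For a single error e at position i, S_ℓ = v_i·e·α_i^ℓ, so α_err = S_1/S_0.
  S_0^{−1} = 6^{−1} = 11 (mod 13), so α_err = 1·11 = 11 ≡ 11 = α_4. Error position i = 4.
  Consistency check: S_2/S_1 = 11·1 = 11 ≡ 11 = α_err ✓ (single-error assumption holds).
Step 4: error magnitude e = S_0/v_4 = S_0·∏_{j≠4}(α_4 − α_j) = 6·10 = 60 ≡ 8 (mod 13).
Step 5: correct position 4: c_4 = r_4 − e = 4 − 8 ≡ 9 (mod 13). Hence c = [8, 5, 1, 9, 3].
  Check: interpolating c through the α_i gives m(x) = 12 + 8·x (degree < 2) with m(α_i) = c_i for every i, so c is indeed a codeword.


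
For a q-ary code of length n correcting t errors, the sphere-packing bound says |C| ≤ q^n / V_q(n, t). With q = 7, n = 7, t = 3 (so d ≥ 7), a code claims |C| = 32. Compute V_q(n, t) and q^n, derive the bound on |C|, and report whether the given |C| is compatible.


V_q(n, t) = 8359, q^n = 823543, Hamming bound = 98, |C| = 32 ≤ bound (satisfied).

Step 1: Compute V_q(n, t) = Σ_{j=0}^3 C(n, j) (q−1)^j.
  j = 0: C(7,0)·(6)^0 = 1·1 = 1.
  j = 1: C(7,1)·(6)^1 = 7·6 = 42.
  j = 2: C(7,2)·(6)^2 = 21·36 = 756.
  j = 3: C(7,3)·(6)^3 = 35·216 = 7560.
  V_q(n, t) = 1 + 42 + 756 + 7560 = 8359.
Step 2: q^n = 7^7 = 823543.
Step 3: Hamming bound ⌊q^n / V_q(n,t)⌋ = ⌊823543/8359⌋ = 98.
Step 4: Compare |C| = 32 to 98: satisfied.
The claimed |C| lies below the Hamming bound.


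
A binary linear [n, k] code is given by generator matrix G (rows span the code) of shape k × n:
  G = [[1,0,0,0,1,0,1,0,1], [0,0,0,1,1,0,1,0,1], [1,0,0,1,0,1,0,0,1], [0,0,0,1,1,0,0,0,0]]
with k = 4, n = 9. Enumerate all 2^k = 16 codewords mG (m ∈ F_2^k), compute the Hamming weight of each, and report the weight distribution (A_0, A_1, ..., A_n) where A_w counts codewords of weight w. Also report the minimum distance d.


Weight distribution: A_0 = 1, A_2 = 6, A_4 = 9. Minimum distance d = 2.

Enumerate all 2^4 = 16 messages m ∈ F_2^4.
For each, compute codeword c = mG in F_2^9, then tally its weight.
  m = 0000 → c = 000000000, weight = 0.
  m = 1000 → c = 100010101, weight = 4.
  m = 0100 → c = 000110101, weight = 4.
  m = 1100 → c = 100100000, weight = 2.
  m = 0010 → c = 100101001, weight = 4.
  m = 1010 → c = 000111100, weight = 4.
  m = 0110 → c = 100011100, weight = 4.
  m = 1110 → c = 000001001, weight = 2.
  m = 0001 → c = 000110000, weight = 2.
  m = 1001 → c = 100100101, weight = 4.
  m = 0101 → c = 000000101, weight = 2.
  m = 1101 → c = 100010000, weight = 2.
  m = 0011 → c = 100011001, weight = 4.
  m = 1011 → c = 000001100, weight = 2.
  m = 0111 → c = 100101100, weight = 4.
  m = 1111 → c = 000111001, weight = 4.
Tally weights:
  weight 0: 1 codewords.
  weight 2: 6 codewords.
  weight 4: 9 codewords.
Minimum distance d = smallest w > 0 with A_w > 0 = 2.
Sanity: Σ A_w = 16 = 2^4 = 16 ✓.
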